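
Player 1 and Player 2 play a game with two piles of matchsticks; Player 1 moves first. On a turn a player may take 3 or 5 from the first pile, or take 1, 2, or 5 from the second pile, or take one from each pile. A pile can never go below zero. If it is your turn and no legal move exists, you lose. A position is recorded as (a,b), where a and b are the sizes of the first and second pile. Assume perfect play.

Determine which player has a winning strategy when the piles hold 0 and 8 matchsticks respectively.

Work bottom-up. With no move the player to move loses. Otherwise the position is W if at least one move leads to an L position for the opponent, and L if every move leads to a W.
No move ever increases a pile, so every position that can arise here has a ≤ 0 and b ≤ 8; it is enough to label the cells with 0 ≤ a ≤ 0 and 0 ≤ b ≤ 8.
Every move lowers a or b (never raises either), so fill the grid row by row in increasing a, and left to right within a row: each cell's successors are then already labelled.
      b=0  b=1  b=2  b=3  b=4  b=5  b=6  b=7  b=8
a=0:    L    W    W    L    W    W    L    W    W
Cells with no legal move (terminal, hence L): (0,0).
The remaining L cells, each justified by listing all of its moves:
(0,3): moves to (0,2)(W), (0,1)(W); every one is W ⇒ L
(0,6): moves to (0,5)(W), (0,4)(W), (0,1)(W); every one is W ⇒ L
Every other cell has at least one move into one of the L cells above, so it is W.
From (0,8) Player 1 can move to (0,6), reaching an L position.

Player 1 wins.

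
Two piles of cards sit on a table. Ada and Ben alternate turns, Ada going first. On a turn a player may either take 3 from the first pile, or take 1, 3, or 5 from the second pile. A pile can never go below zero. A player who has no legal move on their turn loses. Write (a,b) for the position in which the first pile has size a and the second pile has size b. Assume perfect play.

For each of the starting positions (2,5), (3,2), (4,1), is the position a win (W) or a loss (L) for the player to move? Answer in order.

Label each position W (a win for the player to move) or L (a loss). A position with no legal move is L; any other position is W exactly when some move reaches an L, and L when every move reaches a W.
No move ever increases a pile, so every position that can arise here has a ≤ 4 and b ≤ 5; it is enough to label the cells with 0 ≤ a ≤ 4 and 0 ≤ b ≤ 5.
Every move lowers a or b (never raises either), so fill the grid row by row in increasing a, and left to right within a row: each cell's successors are then already labelled.
      b=0  b=1  b=2  b=3  b=4  b=5
a=0:    L    W    L    W    L    W
a=1:    L    W    L    W    L    W
a=2:    L    W    L    W    L    W
a=3:    W    L    W    L    W    L
a=4:    W    L    W    L    W    L
Cells with no legal move (terminal, hence L): (0,0), (1,0), (2,0).
The remaining L cells, each justified by listing all of its moves:
(0,2): only reaches (0,1)(W), which is W → L
(0,4): only reaches (0,3)(W), (0,1)(W), all W → L
(1,2): only reaches (1,1)(W), which is W → L
(1,4): only reaches (1,3)(W), (1,1)(W), all W → L
(2,2): only reaches (2,1)(W), which is W → L
(2,4): only reaches (2,3)(W), (2,1)(W), all W → L
(3,1): only reaches (0,1)(W), (3,0)(W), all W → L
(3,3): only reaches (0,3)(W), (3,2)(W), (3,0)(W), all W → L
(3,5): only reaches (0,5)(W), (3,4)(W), (3,2)(W), (3,0)(W), all W → L
(4,1): only reaches (1,1)(W), (4,0)(W), all W → L
(4,3): only reaches (1,3)(W), (4,2)(W), (4,0)(W), all W → L
(4,5): only reaches (1,5)(W), (4,4)(W), (4,2)(W), (4,0)(W), all W → L
Every other cell has at least one move into one of the L cells above, so it is W.
(2,5): the move to (2,4) reaches an L cell, so W
(3,2): the move to (0,2) reaches an L cell, so W
(4,1): one of the L cells justified above, so L

(2,5): W, (3,2): W, (4,1): L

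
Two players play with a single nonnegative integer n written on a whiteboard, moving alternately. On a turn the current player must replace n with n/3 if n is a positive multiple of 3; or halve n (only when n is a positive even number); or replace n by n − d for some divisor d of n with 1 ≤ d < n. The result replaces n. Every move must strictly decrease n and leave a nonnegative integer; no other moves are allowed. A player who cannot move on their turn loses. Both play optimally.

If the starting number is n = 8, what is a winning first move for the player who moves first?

Label each position W (a win for the player to move) or L (a loss). A position with no legal move is L; any other position is W exactly when some move reaches an L, and L when every move reaches a W.
n=0: no move → L
n=1: no move → L
n=2: →1(L), so W
n=3: →1(L), so W
n=4: →2(W), 3(W) — all W, so L
n=5: →4(L), so W
n=6: →4(L), so W
n=7: →6(W) only, which is W, so L
n=8: →4(L), so W
From 8, the L positions reachable in one move are: 4, 7. Any move reaching one of these is winning.

Move to 4.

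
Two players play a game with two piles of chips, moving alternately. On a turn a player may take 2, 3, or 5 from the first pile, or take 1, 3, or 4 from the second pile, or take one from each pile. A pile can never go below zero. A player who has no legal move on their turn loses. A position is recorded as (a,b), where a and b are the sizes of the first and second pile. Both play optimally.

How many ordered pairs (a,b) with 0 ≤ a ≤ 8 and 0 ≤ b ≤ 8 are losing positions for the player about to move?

22

Compute win/loss labels from the base case upward. A position with no move is L. Any other position is W if it can reach an L in one move, else L.
Every move lowers a or b (never raises either), so fill the grid row by row in increasing a, and left to right within a row: each cell's successors are then already labelled.
      b=0  b=1  b=2  b=3  b=4  b=5  b=6  b=7  b=8
a=0:    L    W    L    W    W    W    W    L    W
a=1:    L    W    L    W    W    W    W    L    W
a=2:    W    W    W    W    L    W    L    W    W
a=3:    W    L    W    L    W    W    W    W    L
a=4:    W    L    W    L    W    W    W    W    L
a=5:    W    W    W    W    W    L    W    W    W
a=6:    W    W    W    W    L    W    W    W    W
a=7:    L    W    L    W    W    W    W    L    W
a=8:    L    W    L    W    W    W    W    L    W
Cells with no legal move (terminal, hence L): (0,0), (1,0).
The remaining L cells, each justified by listing all of its moves:
(0,2): the only move is to (0,1)(W), a W ⇒ L
(0,7): moves to (0,6)(W), (0,4)(W), (0,3)(W); every one is W ⇒ L
(1,2): moves to (1,1)(W), (0,1)(W); every one is W ⇒ L
(1,7): moves to (1,6)(W), (1,4)(W), (1,3)(W), (0,6)(W); every one is W ⇒ L
(2,4): moves to (0,4)(W), (2,3)(W), (2,1)(W), (2,0)(W), (1,3)(W); every one is W ⇒ L
(2,6): moves to (0,6)(W), (2,5)(W), (2,3)(W), (2,2)(W), (1,5)(W); every one is W ⇒ L
(3,1): moves to (1,1)(W), (0,1)(W), (3,0)(W), (2,0)(W); every one is W ⇒ L
(3,3): moves to (1,3)(W), (0,3)(W), (3,2)(W), (3,0)(W), (2,2)(W); every one is W ⇒ L
(3,8): moves to (1,8)(W), (0,8)(W), (3,7)(W), (3,5)(W), (3,4)(W), (2,7)(W); every one is W ⇒ L
(4,1): moves to (2,1)(W), (1,1)(W), (4,0)(W), (3,0)(W); every one is W ⇒ L
(4,3): moves to (2,3)(W), (1,3)(W), (4,2)(W), (4,0)(W), (3,2)(W); every one is W ⇒ L
(4,8): moves to (2,8)(W), (1,8)(W), (4,7)(W), (4,5)(W), (4,4)(W), (3,7)(W); every one is W ⇒ L
(5,5): moves to (3,5)(W), (2,5)(W), (0,5)(W), (5,4)(W), (5,2)(W), (5,1)(W), (4,4)(W); every one is W ⇒ L
(6,4): moves to (4,4)(W), (3,4)(W), (1,4)(W), (6,3)(W), (6,1)(W), (6,0)(W), (5,3)(W); every one is W ⇒ L
(7,0): moves to (5,0)(W), (4,0)(W), (2,0)(W); every one is W ⇒ L
(7,2): moves to (5,2)(W), (4,2)(W), (2,2)(W), (7,1)(W), (6,1)(W); every one is W ⇒ L
(7,7): moves to (5,7)(W), (4,7)(W), (2,7)(W), (7,6)(W), (7,4)(W), (7,3)(W), (6,6)(W); every one is W ⇒ L
(8,0): moves to (6,0)(W), (5,0)(W), (3,0)(W); every one is W ⇒ L
(8,2): moves to (6,2)(W), (5,2)(W), (3,2)(W), (8,1)(W), (7,1)(W); every one is W ⇒ L
(8,7): moves to (6,7)(W), (5,7)(W), (3,7)(W), (8,6)(W), (8,4)(W), (8,3)(W), (7,6)(W); every one is W ⇒ L
Every other cell has at least one move into one of the L cells above, so it is W.
L cells per row: a=0: 3, a=1: 3, a=2: 2, a=3: 3, a=4: 3, a=5: 1, a=6: 1, a=7: 3, a=8: 3; total 22.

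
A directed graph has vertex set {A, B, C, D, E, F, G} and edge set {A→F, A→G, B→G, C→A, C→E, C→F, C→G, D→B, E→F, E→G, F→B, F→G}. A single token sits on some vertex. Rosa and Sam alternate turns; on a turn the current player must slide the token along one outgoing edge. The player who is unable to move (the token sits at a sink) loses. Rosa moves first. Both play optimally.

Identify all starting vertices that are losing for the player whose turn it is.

Work bottom-up. With no move the player to move loses. Otherwise the position is W if at least one move leads to an L position for the opponent, and L if every move leads to a W.
Every edge goes from a vertex to one that appears earlier in the order G, B, F, A, D, E, C, so processing vertices in that order labels each vertex after all of its successors.
G: no outgoing edge → L
B: →G(L), so W
F: →G(L), so W
A: →G(L), so W
D: →B(W) only, which is W, so L
E: →G(L), so W
C: →G(L), so W
The losing starting vertices are exactly the entries labelled L in this table (2 of them).

D, G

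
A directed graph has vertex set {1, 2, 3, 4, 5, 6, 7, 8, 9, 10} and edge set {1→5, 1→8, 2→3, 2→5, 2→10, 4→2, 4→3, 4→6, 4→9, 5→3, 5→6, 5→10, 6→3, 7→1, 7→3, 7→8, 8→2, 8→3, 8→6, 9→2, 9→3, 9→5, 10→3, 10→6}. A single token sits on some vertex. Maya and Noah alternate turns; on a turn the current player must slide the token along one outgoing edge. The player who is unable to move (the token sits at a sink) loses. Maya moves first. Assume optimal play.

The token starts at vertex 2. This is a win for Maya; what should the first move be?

Classify positions by backward induction: terminal positions (no move available) are L. From any other position, the mover wins iff some move reaches an L.
Every edge goes from a vertex to one that appears earlier in the order 3, 6, 10, 5, 2, 8, 9, 1, 4, 7, so processing vertices in that order labels each vertex after all of its successors.
3: no outgoing edge → L
6: can move to 3, which is L ⇒ W
10: can move to 3, which is L ⇒ W
5: can move to 3, which is L ⇒ W
2: can move to 3, which is L ⇒ W
8: can move to 3, which is L ⇒ W
9: can move to 3, which is L ⇒ W
1: moves to 8(W), 5(W); every one is W ⇒ L
4: can move to 3, which is L ⇒ W
7: can move to 1, which is L ⇒ W
From 2, the L positions reachable in one move are: 3.

Move to 3.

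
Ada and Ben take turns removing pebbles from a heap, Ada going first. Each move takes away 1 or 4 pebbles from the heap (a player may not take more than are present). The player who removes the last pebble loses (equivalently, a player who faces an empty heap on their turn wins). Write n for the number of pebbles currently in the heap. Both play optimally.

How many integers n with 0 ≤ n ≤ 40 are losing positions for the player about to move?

16

Work bottom-up. With no move the player to move wins. Otherwise the position is W if at least one move leads to an L position for the opponent, and L if every move leads to a W.
n=0: no move; the opponent has just taken the last pebble and therefore loses → W
n=1: only reaches 0(W), which is W → L
n=2: reaches L-position 1 → W
n=3: only reaches 2(W), which is W → L
n=4: reaches L-position 3 → W
n=5: reaches L-position 1 → W
n=6: only reaches 5(W), 2(W), all W → L
n=7: reaches L-position 6 → W
n=8: only reaches 7(W), 4(W), all W → L
n=9: reaches L-position 8 → W
n=10: reaches L-position 6 → W
n=11: only reaches 10(W), 7(W), all W → L
n=12: reaches L-position 11 → W
n=13: only reaches 12(W), 9(W), all W → L
n=14: reaches L-position 13 → W
n=15: reaches L-position 11 → W
n=16: only reaches 15(W), 12(W), all W → L
n=17: reaches L-position 16 → W
n=18: only reaches 17(W), 14(W), all W → L
n=19: reaches L-position 18 → W
n=20: reaches L-position 16 → W
n=21: only reaches 20(W), 17(W), all W → L
n=22: reaches L-position 21 → W
n=23: only reaches 22(W), 19(W), all W → L
n=24: reaches L-position 23 → W
n=25: reaches L-position 21 → W
n=26: only reaches 25(W), 22(W), all W → L
n=27: reaches L-position 26 → W
n=28: only reaches 27(W), 24(W), all W → L
n=29: reaches L-position 28 → W
n=30: reaches L-position 26 → W
n=31: only reaches 30(W), 27(W), all W → L
n=32: reaches L-position 31 → W
n=33: only reaches 32(W), 29(W), all W → L
n=34: reaches L-position 33 → W
n=35: reaches L-position 31 → W
n=36: only reaches 35(W), 32(W), all W → L
n=37: reaches L-position 36 → W
n=38: only reaches 37(W), 34(W), all W → L
n=39: reaches L-position 38 → W
n=40: reaches L-position 36 → W
L entries with 0 ≤ n ≤ 40: n = 1, 3, 6, 8, 11, 13, 16, 18, 21, 23, 26, 28, 31, 33, 36, 38; that makes 16.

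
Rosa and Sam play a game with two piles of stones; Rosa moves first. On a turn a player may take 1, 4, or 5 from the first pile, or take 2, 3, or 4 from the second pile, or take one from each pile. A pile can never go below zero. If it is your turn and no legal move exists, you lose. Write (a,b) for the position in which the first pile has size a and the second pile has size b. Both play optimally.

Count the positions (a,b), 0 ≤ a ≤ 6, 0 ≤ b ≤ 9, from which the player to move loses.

Positions with no move are L. A position that does have a move is losing for the player to move precisely when every available move leads to a winning position for the opponent. Fill in the labels:
Every move lowers a or b (never raises either), so fill the grid row by row in increasing a, and left to right within a row: each cell's successors are then already labelled.
      b=0  b=1  b=2  b=3  b=4  b=5  b=6  b=7  b=8  b=9
a=0:    L    L    W    W    W    W    L    L    W    W
a=1:    W    W    W    L    L    W    W    W    W    L
a=2:    L    L    W    W    W    W    L    L    W    W
a=3:    W    W    W    L    L    W    W    W    W    L
a=4:    W    W    L    W    W    W    W    W    L    W
a=5:    W    W    W    W    W    L    W    W    W    W
a=6:    W    W    L    W    W    W    W    W    L    W
Cells with no legal move (terminal, hence L): (0,0), (0,1).
The remaining L cells, each justified by listing all of its moves:
(0,6): →(0,4)(W), (0,3)(W), (0,2)(W) — all W, so L
(0,7): →(0,5)(W), (0,4)(W), (0,3)(W) — all W, so L
(1,3): →(0,3)(W), (1,1)(W), (1,0)(W), (0,2)(W) — all W, so L
(1,4): →(0,4)(W), (1,2)(W), (1,1)(W), (1,0)(W), (0,3)(W) — all W, so L
(1,9): →(0,9)(W), (1,7)(W), (1,6)(W), (1,5)(W), (0,8)(W) — all W, so L
(2,0): →(1,0)(W) only, which is W, so L
(2,1): →(1,1)(W), (1,0)(W) — all W, so L
(2,6): →(1,6)(W), (2,4)(W), (2,3)(W), (2,2)(W), (1,5)(W) — all W, so L
(2,7): →(1,7)(W), (2,5)(W), (2,4)(W), (2,3)(W), (1,6)(W) — all W, so L
(3,3): →(2,3)(W), (3,1)(W), (3,0)(W), (2,2)(W) — all W, so L
(3,4): →(2,4)(W), (3,2)(W), (3,1)(W), (3,0)(W), (2,3)(W) — all W, so L
(3,9): →(2,9)(W), (3,7)(W), (3,6)(W), (3,5)(W), (2,8)(W) — all W, so L
(4,2): →(3,2)(W), (0,2)(W), (4,0)(W), (3,1)(W) — all W, so L
(4,8): →(3,8)(W), (0,8)(W), (4,6)(W), (4,5)(W), (4,4)(W), (3,7)(W) — all W, so L
(5,5): →(4,5)(W), (1,5)(W), (0,5)(W), (5,3)(W), (5,2)(W), (5,1)(W), (4,4)(W) — all W, so L
(6,2): →(5,2)(W), (2,2)(W), (1,2)(W), (6,0)(W), (5,1)(W) — all W, so L
(6,8): →(5,8)(W), (2,8)(W), (1,8)(W), (6,6)(W), (6,5)(W), (6,4)(W), (5,7)(W) — all W, so L
Every other cell has at least one move into one of the L cells above, so it is W.
L cells per row: a=0: 4, a=1: 3, a=2: 4, a=3: 3, a=4: 2, a=5: 1, a=6: 2; total 19.

19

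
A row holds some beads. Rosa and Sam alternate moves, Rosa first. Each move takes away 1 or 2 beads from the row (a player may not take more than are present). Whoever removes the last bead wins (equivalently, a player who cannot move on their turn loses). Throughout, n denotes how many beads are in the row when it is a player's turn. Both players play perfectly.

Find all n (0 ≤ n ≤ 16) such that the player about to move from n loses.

Classify positions by backward induction: terminal positions (no move available) are L. From any other position, the mover wins iff some move reaches an L.
n=0: no move → L
n=1: →0(L), so W
n=2: →0(L), so W
n=3: →2(W), 1(W) — all W, so L
n=4: →3(L), so W
n=5: →3(L), so W
n=6: →5(W), 4(W) — all W, so L
n=7: →6(L), so W
n=8: →6(L), so W
n=9: →8(W), 7(W) — all W, so L
n=10: →9(L), so W
n=11: →9(L), so W
n=12: →11(W), 10(W) — all W, so L
n=13: →12(L), so W
n=14: →12(L), so W
n=15: →14(W), 13(W) — all W, so L
n=16: →15(L), so W
Reading off the rows marked L gives the requested list; there are 6 such values of n.

0, 3, 6, 9, 12, 15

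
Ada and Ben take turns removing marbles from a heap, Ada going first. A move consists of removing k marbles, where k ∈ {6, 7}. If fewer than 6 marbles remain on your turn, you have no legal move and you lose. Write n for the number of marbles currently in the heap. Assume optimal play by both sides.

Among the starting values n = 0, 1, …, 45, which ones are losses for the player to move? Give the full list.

0, 1, 2, 3, 4, 5, 13, 14, 15, 16, 17, 18, 26, 27, 28, 29, 30, 31, 39, 40, 41, 42, 43, 44

Work bottom-up. With no move the player to move loses. Otherwise the position is W if at least one move leads to an L position for the opponent, and L if every move leads to a W.
n=0: no move → L
n=1: no move → L
n=2: no move → L
n=3: no move → L
n=4: no move → L
n=5: no move → L
n=6: can move to 0, which is L ⇒ W
n=7: can move to 1, which is L ⇒ W
n=8: can move to 2, which is L ⇒ W
n=9: can move to 3, which is L ⇒ W
n=10: can move to 4, which is L ⇒ W
n=11: can move to 5, which is L ⇒ W
n=12: can move to 5, which is L ⇒ W
n=13: moves to 7(W), 6(W); every one is W ⇒ L
n=14: moves to 8(W), 7(W); every one is W ⇒ L
n=15: moves to 9(W), 8(W); every one is W ⇒ L
n=16: moves to 10(W), 9(W); every one is W ⇒ L
n=17: moves to 11(W), 10(W); every one is W ⇒ L
n=18: moves to 12(W), 11(W); every one is W ⇒ L
n=19: can move to 13, which is L ⇒ W
n=20: can move to 14, which is L ⇒ W
n=21: can move to 15, which is L ⇒ W
n=22: can move to 16, which is L ⇒ W
n=23: can move to 17, which is L ⇒ W
n=24: can move to 18, which is L ⇒ W
n=25: can move to 18, which is L ⇒ W
n=26: moves to 20(W), 19(W); every one is W ⇒ L
n=27: moves to 21(W), 20(W); every one is W ⇒ L
n=28: moves to 22(W), 21(W); every one is W ⇒ L
n=29: moves to 23(W), 22(W); every one is W ⇒ L
n=30: moves to 24(W), 23(W); every one is W ⇒ L
n=31: moves to 25(W), 24(W); every one is W ⇒ L
n=32: can move to 26, which is L ⇒ W
n=33: can move to 27, which is L ⇒ W
n=34: can move to 28, which is L ⇒ W
n=35: can move to 29, which is L ⇒ W
n=36: can move to 30, which is L ⇒ W
n=37: can move to 31, which is L ⇒ W
n=38: can move to 31, which is L ⇒ W
n=39: moves to 33(W), 32(W); every one is W ⇒ L
n=40: moves to 34(W), 33(W); every one is W ⇒ L
n=41: moves to 35(W), 34(W); every one is W ⇒ L
n=42: moves to 36(W), 35(W); every one is W ⇒ L
n=43: moves to 37(W), 36(W); every one is W ⇒ L
n=44: moves to 38(W), 37(W); every one is W ⇒ L
n=45: can move to 39, which is L ⇒ W
The losing starting values of n are exactly the entries labelled L in this table (24 of them).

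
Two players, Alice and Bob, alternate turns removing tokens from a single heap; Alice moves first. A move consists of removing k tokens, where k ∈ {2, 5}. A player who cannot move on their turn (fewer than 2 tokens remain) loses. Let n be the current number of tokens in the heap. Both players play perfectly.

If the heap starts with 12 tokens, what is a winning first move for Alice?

Remove 5, leaving 7.

Use the standard recursion: the mover loses at a terminal position; elsewhere, the mover wins exactly when some move hands the opponent an L position.
n=0: no move → L
n=1: no move → L
n=2: reaches L-position 0 → W
n=3: reaches L-position 1 → W
n=4: only reaches 2(W), which is W → L
n=5: reaches L-position 0 → W
n=6: reaches L-position 4 → W
n=7: only reaches 5(W), 2(W), all W → L
n=8: only reaches 6(W), 3(W), all W → L
n=9: reaches L-position 7 → W
n=10: reaches L-position 8 → W
n=11: only reaches 9(W), 6(W), all W → L
n=12: reaches L-position 7 → W
From 12, the L positions reachable in one move are: 7.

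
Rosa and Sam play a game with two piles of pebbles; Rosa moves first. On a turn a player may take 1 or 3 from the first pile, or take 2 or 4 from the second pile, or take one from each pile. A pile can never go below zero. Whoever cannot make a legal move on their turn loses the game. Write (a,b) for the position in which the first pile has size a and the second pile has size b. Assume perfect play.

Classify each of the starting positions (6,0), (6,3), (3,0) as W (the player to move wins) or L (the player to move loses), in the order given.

(6,0): L, (6,3): W, (3,0): W

Work bottom-up. With no move the player to move loses. Otherwise the position is W if at least one move leads to an L position for the opponent, and L if every move leads to a W.
No move ever increases a pile, so every position that can arise here has a ≤ 6 and b ≤ 3; it is enough to label the cells with 0 ≤ a ≤ 6 and 0 ≤ b ≤ 3.
Every move lowers a or b (never raises either), so fill the grid row by row in increasing a, and left to right within a row: each cell's successors are then already labelled.
      b=0  b=1  b=2  b=3
a=0:    L    L    W    W
a=1:    W    W    W    L
a=2:    L    L    W    W
a=3:    W    W    W    L
a=4:    L    L    W    W
a=5:    W    W    W    L
a=6:    L    L    W    W
Cells with no legal move (terminal, hence L): (0,0), (0,1).
The remaining L cells, each justified by listing all of its moves:
(1,3): moves to (0,3)(W), (1,1)(W), (0,2)(W); every one is W ⇒ L
(2,0): the only move is to (1,0)(W), a W ⇒ L
(2,1): moves to (1,1)(W), (1,0)(W); every one is W ⇒ L
(3,3): moves to (2,3)(W), (0,3)(W), (3,1)(W), (2,2)(W); every one is W ⇒ L
(4,0): moves to (3,0)(W), (1,0)(W); every one is W ⇒ L
(4,1): moves to (3,1)(W), (1,1)(W), (3,0)(W); every one is W ⇒ L
(5,3): moves to (4,3)(W), (2,3)(W), (5,1)(W), (4,2)(W); every one is W ⇒ L
(6,0): moves to (5,0)(W), (3,0)(W); every one is W ⇒ L
(6,1): moves to (5,1)(W), (3,1)(W), (5,0)(W); every one is W ⇒ L
Every other cell has at least one move into one of the L cells above, so it is W.
(6,0): one of the L cells justified above, so L
(6,3): the move to (5,3) reaches an L cell, so W
(3,0): the move to (2,0) reaches an L cell, so W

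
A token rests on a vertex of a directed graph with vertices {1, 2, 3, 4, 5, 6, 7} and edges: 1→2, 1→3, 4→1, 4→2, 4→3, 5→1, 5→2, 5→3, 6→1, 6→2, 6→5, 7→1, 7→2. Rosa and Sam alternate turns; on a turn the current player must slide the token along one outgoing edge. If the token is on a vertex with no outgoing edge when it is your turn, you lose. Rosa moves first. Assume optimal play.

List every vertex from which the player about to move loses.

Label each position W (a win for the player to move) or L (a loss). A position with no legal move is L; any other position is W exactly when some move reaches an L, and L when every move reaches a W.
Every edge goes from a vertex to one that appears earlier in the order 3, 2, 1, 5, 4, 6, 7, so processing vertices in that order labels each vertex after all of its successors.
3: no outgoing edge → L
2: no outgoing edge → L
1: W (go to 2, an L position)
5: W (go to 2, an L position)
4: W (go to 2, an L position)
6: W (go to 2, an L position)
7: W (go to 2, an L position)
The losing starting vertices are exactly the entries labelled L in this table (2 of them).

2, 3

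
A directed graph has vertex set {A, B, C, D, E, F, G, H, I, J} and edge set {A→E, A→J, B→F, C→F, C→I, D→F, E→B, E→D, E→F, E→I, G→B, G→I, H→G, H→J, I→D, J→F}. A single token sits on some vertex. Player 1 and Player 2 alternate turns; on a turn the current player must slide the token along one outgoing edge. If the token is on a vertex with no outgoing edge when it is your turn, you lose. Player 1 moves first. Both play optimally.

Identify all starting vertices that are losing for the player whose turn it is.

A, F, H, I

Use the standard recursion: the mover loses at a terminal position; elsewhere, the mover wins exactly when some move hands the opponent an L position.
Every edge goes from a vertex to one that appears earlier in the order F, B, D, I, E, G, J, A, C, H, so processing vertices in that order labels each vertex after all of its successors.
F: no outgoing edge → L
B: W (go to F, an L position)
D: W (go to F, an L position)
I: L (sole option D(W) is W)
E: W (go to I, an L position)
G: W (go to I, an L position)
J: W (go to F, an L position)
A: L (options J(W), E(W) are all W)
C: W (go to I, an L position)
H: L (options J(W), G(W) are all W)
Reading off the rows marked L gives the requested list; there are 4 such vertices.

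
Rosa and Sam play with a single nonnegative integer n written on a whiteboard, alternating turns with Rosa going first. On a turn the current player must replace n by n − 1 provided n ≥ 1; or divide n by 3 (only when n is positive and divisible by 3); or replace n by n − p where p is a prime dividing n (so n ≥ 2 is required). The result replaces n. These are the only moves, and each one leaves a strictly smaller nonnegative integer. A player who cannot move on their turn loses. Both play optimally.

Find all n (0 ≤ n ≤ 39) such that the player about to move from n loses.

Use the standard recursion: the mover loses at a terminal position; elsewhere, the mover wins exactly when some move hands the opponent an L position.
n=0: no move → L
n=1: reaches L-position 0 → W
n=2: reaches L-position 0 → W
n=3: reaches L-position 0 → W
n=4: only reaches 2(W), 3(W), all W → L
n=5: reaches L-position 0 → W
n=6: reaches L-position 4 → W
n=7: reaches L-position 0 → W
n=8: only reaches 6(W), 7(W), all W → L
n=9: reaches L-position 8 → W
n=10: reaches L-position 8 → W
n=11: reaches L-position 0 → W
n=12: reaches L-position 4 → W
n=13: reaches L-position 0 → W
n=14: only reaches 7(W), 12(W), 13(W), all W → L
n=15: reaches L-position 14 → W
n=16: reaches L-position 14 → W
n=17: reaches L-position 0 → W
n=18: only reaches 6(W), 15(W), 16(W), 17(W), all W → L
n=19: reaches L-position 0 → W
n=20: reaches L-position 18 → W
n=21: reaches L-position 14 → W
n=22: only reaches 11(W), 20(W), 21(W), all W → L
n=23: reaches L-position 0 → W
n=24: reaches L-position 8 → W
n=25: only reaches 20(W), 24(W), all W → L
n=26: reaches L-position 25 → W
n=27: only reaches 9(W), 24(W), 26(W), all W → L
n=28: reaches L-position 27 → W
n=29: reaches L-position 0 → W
n=30: reaches L-position 25 → W
n=31: reaches L-position 0 → W
n=32: only reaches 30(W), 31(W), all W → L
n=33: reaches L-position 22 → W
n=34: reaches L-position 32 → W
n=35: only reaches 28(W), 30(W), 34(W), all W → L
n=36: reaches L-position 35 → W
n=37: reaches L-position 0 → W
n=38: only reaches 19(W), 36(W), 37(W), all W → L
n=39: reaches L-position 38 → W
The losing starting values of n are exactly the entries labelled L in this table (11 of them).

0, 4, 8, 14, 18, 22, 25, 27, 32, 35, 38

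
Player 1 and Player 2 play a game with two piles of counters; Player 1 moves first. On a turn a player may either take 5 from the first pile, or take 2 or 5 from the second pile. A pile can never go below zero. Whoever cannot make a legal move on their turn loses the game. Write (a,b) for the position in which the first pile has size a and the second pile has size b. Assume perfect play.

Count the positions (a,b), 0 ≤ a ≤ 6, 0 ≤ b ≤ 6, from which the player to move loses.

Use the standard recursion: the mover loses at a terminal position; elsewhere, the mover wins exactly when some move hands the opponent an L position.
Every move lowers a or b (never raises either), so fill the grid row by row in increasing a, and left to right within a row: each cell's successors are then already labelled.
      b=0  b=1  b=2  b=3  b=4  b=5  b=6
a=0:    L    L    W    W    L    W    W
a=1:    L    L    W    W    L    W    W
a=2:    L    L    W    W    L    W    W
a=3:    L    L    W    W    L    W    W
a=4:    L    L    W    W    L    W    W
a=5:    W    W    L    L    W    W    L
a=6:    W    W    L    L    W    W    L
Cells with no legal move (terminal, hence L): (0,0), (0,1), (1,0), (1,1), (2,0), (2,1), (3,0), (3,1), (4,0), (4,1).
The remaining L cells, each justified by listing all of its moves:
(0,4): only reaches (0,2)(W), which is W → L
(1,4): only reaches (1,2)(W), which is W → L
(2,4): only reaches (2,2)(W), which is W → L
(3,4): only reaches (3,2)(W), which is W → L
(4,4): only reaches (4,2)(W), which is W → L
(5,2): only reaches (0,2)(W), (5,0)(W), all W → L
(5,3): only reaches (0,3)(W), (5,1)(W), all W → L
(5,6): only reaches (0,6)(W), (5,4)(W), (5,1)(W), all W → L
(6,2): only reaches (1,2)(W), (6,0)(W), all W → L
(6,3): only reaches (1,3)(W), (6,1)(W), all W → L
(6,6): only reaches (1,6)(W), (6,4)(W), (6,1)(W), all W → L
Every other cell has at least one move into one of the L cells above, so it is W.
L cells per row: a=0: 3, a=1: 3, a=2: 3, a=3: 3, a=4: 3, a=5: 3, a=6: 3; total 21.

21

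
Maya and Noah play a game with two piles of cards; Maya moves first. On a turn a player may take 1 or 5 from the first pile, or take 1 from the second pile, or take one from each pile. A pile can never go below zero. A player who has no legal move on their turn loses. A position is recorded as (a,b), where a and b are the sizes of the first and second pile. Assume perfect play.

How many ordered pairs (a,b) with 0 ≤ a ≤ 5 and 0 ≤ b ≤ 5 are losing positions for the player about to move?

Positions with no move are L. A position that does have a move is losing for the player to move precisely when every available move leads to a winning position for the opponent. Fill in the labels:
Every move lowers a or b (never raises either), so fill the grid row by row in increasing a, and left to right within a row: each cell's successors are then already labelled.
      b=0  b=1  b=2  b=3  b=4  b=5
a=0:    L    W    L    W    L    W
a=1:    W    W    W    W    W    W
a=2:    L    W    L    W    L    W
a=3:    W    W    W    W    W    W
a=4:    L    W    L    W    L    W
a=5:    W    W    W    W    W    W
Cells with no legal move (terminal, hence L): (0,0).
The remaining L cells, each justified by listing all of its moves:
(0,2): →(0,1)(W) only, which is W, so L
(0,4): →(0,3)(W) only, which is W, so L
(2,0): →(1,0)(W) only, which is W, so L
(2,2): →(1,2)(W), (2,1)(W), (1,1)(W) — all W, so L
(2,4): →(1,4)(W), (2,3)(W), (1,3)(W) — all W, so L
(4,0): →(3,0)(W) only, which is W, so L
(4,2): →(3,2)(W), (4,1)(W), (3,1)(W) — all W, so L
(4,4): →(3,4)(W), (4,3)(W), (3,3)(W) — all W, so L
Every other cell has at least one move into one of the L cells above, so it is W.
L cells per row: a=0: 3, a=1: 0, a=2: 3, a=3: 0, a=4: 3, a=5: 0; total 9.

9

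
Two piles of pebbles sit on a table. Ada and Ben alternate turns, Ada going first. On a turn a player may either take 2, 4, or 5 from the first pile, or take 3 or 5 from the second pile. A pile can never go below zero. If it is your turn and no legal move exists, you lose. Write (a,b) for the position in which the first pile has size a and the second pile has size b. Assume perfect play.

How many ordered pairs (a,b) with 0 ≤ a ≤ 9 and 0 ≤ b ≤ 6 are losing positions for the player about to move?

23

Compute win/loss labels from the base case upward. A position with no move is L. Any other position is W if it can reach an L in one move, else L.
Every move lowers a or b (never raises either), so fill the grid row by row in increasing a, and left to right within a row: each cell's successors are then already labelled.
      b=0  b=1  b=2  b=3  b=4  b=5  b=6
a=0:    L    L    L    W    W    W    W
a=1:    L    L    L    W    W    W    W
a=2:    W    W    W    L    L    L    W
a=3:    W    W    W    L    L    L    W
a=4:    W    W    W    W    W    W    L
a=5:    W    W    W    W    W    W    L
a=6:    W    W    W    W    W    W    W
a=7:    L    L    L    W    W    W    W
a=8:    L    L    L    W    W    W    W
a=9:    W    W    W    L    L    L    W
Cells with no legal move (terminal, hence L): (0,0), (0,1), (0,2), (1,0), (1,1), (1,2).
The remaining L cells, each justified by listing all of its moves:
(2,3): →(0,3)(W), (2,0)(W) — all W, so L
(2,4): →(0,4)(W), (2,1)(W) — all W, so L
(2,5): →(0,5)(W), (2,2)(W), (2,0)(W) — all W, so L
(3,3): →(1,3)(W), (3,0)(W) — all W, so L
(3,4): →(1,4)(W), (3,1)(W) — all W, so L
(3,5): →(1,5)(W), (3,2)(W), (3,0)(W) — all W, so L
(4,6): →(2,6)(W), (0,6)(W), (4,3)(W), (4,1)(W) — all W, so L
(5,6): →(3,6)(W), (1,6)(W), (0,6)(W), (5,3)(W), (5,1)(W) — all W, so L
(7,0): →(5,0)(W), (3,0)(W), (2,0)(W) — all W, so L
(7,1): →(5,1)(W), (3,1)(W), (2,1)(W) — all W, so L
(7,2): →(5,2)(W), (3,2)(W), (2,2)(W) — all W, so L
(8,0): →(6,0)(W), (4,0)(W), (3,0)(W) — all W, so L
(8,1): →(6,1)(W), (4,1)(W), (3,1)(W) — all W, so L
(8,2): →(6,2)(W), (4,2)(W), (3,2)(W) — all W, so L
(9,3): →(7,3)(W), (5,3)(W), (4,3)(W), (9,0)(W) — all W, so L
(9,4): →(7,4)(W), (5,4)(W), (4,4)(W), (9,1)(W) — all W, so L
(9,5): →(7,5)(W), (5,5)(W), (4,5)(W), (9,2)(W), (9,0)(W) — all W, so L
Every other cell has at least one move into one of the L cells above, so it is W.
L cells per row: a=0: 3, a=1: 3, a=2: 3, a=3: 3, a=4: 1, a=5: 1, a=6: 0, a=7: 3, a=8: 3, a=9: 3; total 23.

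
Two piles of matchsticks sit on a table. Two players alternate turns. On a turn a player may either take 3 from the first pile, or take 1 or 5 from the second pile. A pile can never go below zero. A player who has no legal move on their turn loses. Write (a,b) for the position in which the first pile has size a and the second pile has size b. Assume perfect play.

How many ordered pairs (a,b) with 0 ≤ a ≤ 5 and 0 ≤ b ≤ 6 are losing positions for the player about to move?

21

Build the W/L table. Terminal = L. A non-terminal position is W if it has a move to some L; otherwise it is L.
Every move lowers a or b (never raises either), so fill the grid row by row in increasing a, and left to right within a row: each cell's successors are then already labelled.
      b=0  b=1  b=2  b=3  b=4  b=5  b=6
a=0:    L    W    L    W    L    W    L
a=1:    L    W    L    W    L    W    L
a=2:    L    W    L    W    L    W    L
a=3:    W    L    W    L    W    L    W
a=4:    W    L    W    L    W    L    W
a=5:    W    L    W    L    W    L    W
Cells with no legal move (terminal, hence L): (0,0), (1,0), (2,0).
The remaining L cells, each justified by listing all of its moves:
(0,2): →(0,1)(W) only, which is W, so L
(0,4): →(0,3)(W) only, which is W, so L
(0,6): →(0,5)(W), (0,1)(W) — all W, so L
(1,2): →(1,1)(W) only, which is W, so L
(1,4): →(1,3)(W) only, which is W, so L
(1,6): →(1,5)(W), (1,1)(W) — all W, so L
(2,2): →(2,1)(W) only, which is W, so L
(2,4): →(2,3)(W) only, which is W, so L
(2,6): →(2,5)(W), (2,1)(W) — all W, so L
(3,1): →(0,1)(W), (3,0)(W) — all W, so L
(3,3): →(0,3)(W), (3,2)(W) — all W, so L
(3,5): →(0,5)(W), (3,4)(W), (3,0)(W) — all W, so L
(4,1): →(1,1)(W), (4,0)(W) — all W, so L
(4,3): →(1,3)(W), (4,2)(W) — all W, so L
(4,5): →(1,5)(W), (4,4)(W), (4,0)(W) — all W, so L
(5,1): →(2,1)(W), (5,0)(W) — all W, so L
(5,3): →(2,3)(W), (5,2)(W) — all W, so L
(5,5): →(2,5)(W), (5,4)(W), (5,0)(W) — all W, so L
Every other cell has at least one move into one of the L cells above, so it is W.
L cells per row: a=0: 4, a=1: 4, a=2: 4, a=3: 3, a=4: 3, a=5: 3; total 21.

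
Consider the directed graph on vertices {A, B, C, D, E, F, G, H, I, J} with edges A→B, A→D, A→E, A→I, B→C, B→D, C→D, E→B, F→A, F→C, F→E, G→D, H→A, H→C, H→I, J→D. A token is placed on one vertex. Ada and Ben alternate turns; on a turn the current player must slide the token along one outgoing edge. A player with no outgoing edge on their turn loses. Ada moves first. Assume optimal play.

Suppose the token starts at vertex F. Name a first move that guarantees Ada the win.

Classify positions by backward induction: terminal positions (no move available) are L. From any other position, the mover wins iff some move reaches an L.
Every edge goes from a vertex to one that appears earlier in the order D, I, C, B, E, A, G, H, J, F, so processing vertices in that order labels each vertex after all of its successors.
D: no outgoing edge → L
I: no outgoing edge → L
C: reaches L-position D → W
B: reaches L-position D → W
E: only reaches B(W), which is W → L
A: reaches L-position E → W
G: reaches L-position D → W
H: reaches L-position I → W
J: reaches L-position D → W
F: reaches L-position E → W
From F, the L positions reachable in one move are: E.

Move to E.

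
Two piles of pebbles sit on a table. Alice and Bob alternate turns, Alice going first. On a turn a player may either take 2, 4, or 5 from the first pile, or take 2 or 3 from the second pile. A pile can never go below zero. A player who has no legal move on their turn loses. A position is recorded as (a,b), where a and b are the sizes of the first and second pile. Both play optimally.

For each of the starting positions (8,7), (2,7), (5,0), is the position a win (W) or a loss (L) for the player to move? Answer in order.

(8,7): W, (2,7): L, (5,0): W

Use the standard recursion: the mover loses at a terminal position; elsewhere, the mover wins exactly when some move hands the opponent an L position.
No move ever increases a pile, so every position that can arise here has a ≤ 8 and b ≤ 7; it is enough to label the cells with 0 ≤ a ≤ 8 and 0 ≤ b ≤ 7.
Every move lowers a or b (never raises either), so fill the grid row by row in increasing a, and left to right within a row: each cell's successors are then already labelled.
      b=0  b=1  b=2  b=3  b=4  b=5  b=6  b=7
a=0:    L    L    W    W    W    L    L    W
a=1:    L    L    W    W    W    L    L    W
a=2:    W    W    L    L    W    W    W    L
a=3:    W    W    L    L    W    W    W    L
a=4:    W    W    W    W    L    W    W    W
a=5:    W    W    W    W    L    W    W    W
a=6:    W    W    W    W    W    W    W    W
a=7:    L    L    W    W    W    L    L    W
a=8:    L    L    W    W    W    L    L    W
Cells with no legal move (terminal, hence L): (0,0), (0,1), (1,0), (1,1).
The remaining L cells, each justified by listing all of its moves:
(0,5): moves to (0,3)(W), (0,2)(W); every one is W ⇒ L
(0,6): moves to (0,4)(W), (0,3)(W); every one is W ⇒ L
(1,5): moves to (1,3)(W), (1,2)(W); every one is W ⇒ L
(1,6): moves to (1,4)(W), (1,3)(W); every one is W ⇒ L
(2,2): moves to (0,2)(W), (2,0)(W); every one is W ⇒ L
(2,3): moves to (0,3)(W), (2,1)(W), (2,0)(W); every one is W ⇒ L
(2,7): moves to (0,7)(W), (2,5)(W), (2,4)(W); every one is W ⇒ L
(3,2): moves to (1,2)(W), (3,0)(W); every one is W ⇒ L
(3,3): moves to (1,3)(W), (3,1)(W), (3,0)(W); every one is W ⇒ L
(3,7): moves to (1,7)(W), (3,5)(W), (3,4)(W); every one is W ⇒ L
(4,4): moves to (2,4)(W), (0,4)(W), (4,2)(W), (4,1)(W); every one is W ⇒ L
(5,4): moves to (3,4)(W), (1,4)(W), (0,4)(W), (5,2)(W), (5,1)(W); every one is W ⇒ L
(7,0): moves to (5,0)(W), (3,0)(W), (2,0)(W); every one is W ⇒ L
(7,1): moves to (5,1)(W), (3,1)(W), (2,1)(W); every one is W ⇒ L
(7,5): moves to (5,5)(W), (3,5)(W), (2,5)(W), (7,3)(W), (7,2)(W); every one is W ⇒ L
(7,6): moves to (5,6)(W), (3,6)(W), (2,6)(W), (7,4)(W), (7,3)(W); every one is W ⇒ L
(8,0): moves to (6,0)(W), (4,0)(W), (3,0)(W); every one is W ⇒ L
(8,1): moves to (6,1)(W), (4,1)(W), (3,1)(W); every one is W ⇒ L
(8,5): moves to (6,5)(W), (4,5)(W), (3,5)(W), (8,3)(W), (8,2)(W); every one is W ⇒ L
(8,6): moves to (6,6)(W), (4,6)(W), (3,6)(W), (8,4)(W), (8,3)(W); every one is W ⇒ L
Every other cell has at least one move into one of the L cells above, so it is W.
(8,7): the move to (3,7) reaches an L cell, so W
(2,7): one of the L cells justified above, so L
(5,0): the move to (1,0) reaches an L cell, so W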